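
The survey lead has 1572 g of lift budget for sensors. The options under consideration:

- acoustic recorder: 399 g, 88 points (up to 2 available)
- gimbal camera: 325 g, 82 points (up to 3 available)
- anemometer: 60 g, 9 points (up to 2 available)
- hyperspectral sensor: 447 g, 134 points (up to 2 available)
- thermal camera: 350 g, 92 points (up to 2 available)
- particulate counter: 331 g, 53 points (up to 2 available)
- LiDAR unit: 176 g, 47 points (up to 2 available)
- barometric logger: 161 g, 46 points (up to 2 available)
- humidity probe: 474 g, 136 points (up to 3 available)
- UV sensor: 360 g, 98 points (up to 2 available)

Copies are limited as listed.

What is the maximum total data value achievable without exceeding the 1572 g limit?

Density check — hyperspectral sensor 0.30, humidity probe 0.29, barometric logger 0.29, UV sensor 0.27 are the best per g.
The ratio heuristic lands on 2×hyperspectral sensor + barometric logger + humidity probe (450) but leaves 43 g idle.
Replace humidity probe with 2×LiDAR unit + barometric logger: the trade gains 4 net, giving 454 at 1568 g.
Nothing else within 1572 g beats 454.

454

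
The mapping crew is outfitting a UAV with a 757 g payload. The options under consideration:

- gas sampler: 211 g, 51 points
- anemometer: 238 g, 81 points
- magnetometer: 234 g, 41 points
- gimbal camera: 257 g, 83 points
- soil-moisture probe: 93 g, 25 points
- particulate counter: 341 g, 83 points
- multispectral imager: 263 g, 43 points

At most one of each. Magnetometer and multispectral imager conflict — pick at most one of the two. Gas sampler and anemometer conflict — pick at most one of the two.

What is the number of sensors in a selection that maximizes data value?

Optimal total is 205.
One optimal bundle: anemometer + magnetometer + gimbal camera (729 g).
All optima have 3 sensors.

3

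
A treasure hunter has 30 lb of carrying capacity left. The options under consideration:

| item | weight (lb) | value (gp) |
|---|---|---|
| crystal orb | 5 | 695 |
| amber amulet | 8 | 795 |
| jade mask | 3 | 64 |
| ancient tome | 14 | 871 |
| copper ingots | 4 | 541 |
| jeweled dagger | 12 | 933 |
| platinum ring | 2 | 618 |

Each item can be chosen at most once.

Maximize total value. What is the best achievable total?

Greedy by ratio would take crystal orb + amber amulet + jade mask + copper ingots + platinum ring: 22 lb used, total 2713.
Replace copper ingots with jeweled dagger: the trade gains 392 net, giving 3105 at 30 lb.
Next best is crystal orb + amber amulet + jeweled dagger + platinum ring at 3041 (27 lb) — short by 64.

3105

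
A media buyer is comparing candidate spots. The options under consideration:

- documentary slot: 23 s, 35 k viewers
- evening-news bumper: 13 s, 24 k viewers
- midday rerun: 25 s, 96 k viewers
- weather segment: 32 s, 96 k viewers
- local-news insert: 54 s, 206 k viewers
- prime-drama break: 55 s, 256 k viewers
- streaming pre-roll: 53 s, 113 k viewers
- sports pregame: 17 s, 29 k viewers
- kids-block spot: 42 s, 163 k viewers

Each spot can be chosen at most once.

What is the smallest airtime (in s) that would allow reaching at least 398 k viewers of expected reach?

Look for the lowest-airtime combination reaching 398.
prime-drama break + kids-block spot reaches 419 using 97 s.
Any bundle with less than 97 s falls short of 398.

97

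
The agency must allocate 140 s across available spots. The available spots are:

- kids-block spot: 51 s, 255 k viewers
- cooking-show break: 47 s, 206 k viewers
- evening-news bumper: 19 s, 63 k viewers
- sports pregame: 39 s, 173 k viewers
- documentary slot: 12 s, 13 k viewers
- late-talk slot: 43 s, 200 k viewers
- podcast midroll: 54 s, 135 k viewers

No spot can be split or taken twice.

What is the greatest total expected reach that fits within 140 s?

Greedy by ratio would take kids-block spot + sports pregame + late-talk slot: 133 s used, total 628.
Dropping late-talk slot frees 43 s; slotting in cooking-show break (47 s) lifts the total to 634 at 137 s.
Next best is kids-block spot + sports pregame + late-talk slot at 628 (133 s) — short by 6.

634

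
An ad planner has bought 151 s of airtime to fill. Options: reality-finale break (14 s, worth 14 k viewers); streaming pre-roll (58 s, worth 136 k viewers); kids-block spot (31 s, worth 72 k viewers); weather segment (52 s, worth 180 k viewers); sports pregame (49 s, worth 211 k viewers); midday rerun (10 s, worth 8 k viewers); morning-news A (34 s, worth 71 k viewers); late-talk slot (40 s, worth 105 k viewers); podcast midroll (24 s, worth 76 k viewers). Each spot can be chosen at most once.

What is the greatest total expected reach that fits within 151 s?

Density check — sports pregame 4.31, weather segment 3.46, podcast midroll 3.17, late-talk slot 2.62 are the best per s.
The ratio heuristic lands on reality-finale break + weather segment + sports pregame + midday rerun + podcast midroll (489) but leaves 2 s idle.
Dropping reality-finale break and podcast midroll frees 38 s; slotting in late-talk slot (40 s) lifts the total to 504 at 151 s.
Runner-up weather segment + sports pregame + late-talk slot tops out at 496.

504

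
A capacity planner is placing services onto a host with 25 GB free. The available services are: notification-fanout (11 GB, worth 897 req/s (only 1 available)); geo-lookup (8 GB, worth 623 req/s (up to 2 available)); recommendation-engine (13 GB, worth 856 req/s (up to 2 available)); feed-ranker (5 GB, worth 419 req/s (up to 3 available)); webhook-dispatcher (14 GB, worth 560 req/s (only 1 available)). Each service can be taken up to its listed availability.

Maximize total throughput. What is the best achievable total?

1939

By throughput per GB: feed-ranker 83.80, notification-fanout 81.55, geo-lookup 77.88, recommendation-engine 65.85 lead.
Filling by ratio: geo-lookup + 3×feed-ranker for 1880, with 2 GB left unused.
Dropping 2×feed-ranker frees 10 GB; slotting in notification-fanout (11 GB) lifts the total to 1939 at 24 GB.
That's the maximum — no swap from here does better than 1939.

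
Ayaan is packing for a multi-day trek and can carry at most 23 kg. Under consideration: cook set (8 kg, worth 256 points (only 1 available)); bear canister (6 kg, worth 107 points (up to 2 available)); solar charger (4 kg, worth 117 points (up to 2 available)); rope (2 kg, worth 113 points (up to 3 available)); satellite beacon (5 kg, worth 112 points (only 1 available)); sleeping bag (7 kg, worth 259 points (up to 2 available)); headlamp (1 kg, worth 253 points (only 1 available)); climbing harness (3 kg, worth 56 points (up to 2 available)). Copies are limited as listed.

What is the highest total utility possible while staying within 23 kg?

1114

The ratio heuristic lands on 3×rope + 2×sleeping bag + headlamp (1110) but leaves 2 kg idle.
The 2 kg tied up in rope is better spent on solar charger — total rises to 1114 (23 kg).
No other feasible combination exceeds 1114.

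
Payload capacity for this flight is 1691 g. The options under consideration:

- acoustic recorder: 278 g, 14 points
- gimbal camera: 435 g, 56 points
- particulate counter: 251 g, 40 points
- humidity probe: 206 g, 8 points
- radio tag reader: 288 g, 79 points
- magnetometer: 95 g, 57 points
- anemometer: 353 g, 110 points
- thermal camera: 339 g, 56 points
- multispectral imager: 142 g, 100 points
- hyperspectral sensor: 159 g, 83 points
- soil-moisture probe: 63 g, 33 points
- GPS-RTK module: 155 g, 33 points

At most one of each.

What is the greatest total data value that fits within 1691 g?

558

Greedy by ratio would take radio tag reader + magnetometer + anemometer + thermal camera + multispectral imager + hyperspectral sensor + soil-moisture probe + GPS-RTK module: 1594 g used, total 551.
The 155 g tied up in GPS-RTK module is better spent on particulate counter — total rises to 558 (1690 g).
An exhaustive check of the 4096 subsets confirms 558.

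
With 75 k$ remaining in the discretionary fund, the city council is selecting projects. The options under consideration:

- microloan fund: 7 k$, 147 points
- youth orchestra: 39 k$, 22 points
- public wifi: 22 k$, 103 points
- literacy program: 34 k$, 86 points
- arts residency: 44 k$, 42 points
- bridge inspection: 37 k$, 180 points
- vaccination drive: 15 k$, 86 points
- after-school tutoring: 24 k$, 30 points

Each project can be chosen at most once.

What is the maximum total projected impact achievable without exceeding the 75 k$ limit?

The ratio heuristic lands on microloan fund + bridge inspection + vaccination drive (413) but leaves 16 k$ idle.
Replace vaccination drive with public wifi: the trade gains 17 net, giving 430 at 66 k$.

430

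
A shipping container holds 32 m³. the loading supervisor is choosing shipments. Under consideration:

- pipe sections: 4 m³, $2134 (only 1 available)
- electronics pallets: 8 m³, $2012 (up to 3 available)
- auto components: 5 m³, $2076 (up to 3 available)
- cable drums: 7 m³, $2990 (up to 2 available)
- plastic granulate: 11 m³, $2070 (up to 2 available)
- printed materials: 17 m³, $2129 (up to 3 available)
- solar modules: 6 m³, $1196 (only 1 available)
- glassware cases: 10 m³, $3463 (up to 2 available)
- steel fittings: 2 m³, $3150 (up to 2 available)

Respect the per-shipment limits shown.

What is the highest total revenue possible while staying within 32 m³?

18566

Best packing: pipe sections + 2×auto components + 2×cable drums + 2×steel fittings — 32 m³, 18566 total.
Nothing else within 32 m³ beats 18566.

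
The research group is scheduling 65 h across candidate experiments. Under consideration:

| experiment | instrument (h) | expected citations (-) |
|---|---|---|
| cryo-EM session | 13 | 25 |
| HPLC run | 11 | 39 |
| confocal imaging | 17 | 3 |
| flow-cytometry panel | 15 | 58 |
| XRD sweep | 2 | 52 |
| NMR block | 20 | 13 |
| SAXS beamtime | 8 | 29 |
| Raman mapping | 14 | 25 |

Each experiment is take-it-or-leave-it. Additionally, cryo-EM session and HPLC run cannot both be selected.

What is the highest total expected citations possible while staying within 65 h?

Taking HPLC run + flow-cytometry panel + XRD sweep + SAXS beamtime + Raman mapping: 50 h used, 203 in expected citations.
No other feasible combination exceeds 203.

203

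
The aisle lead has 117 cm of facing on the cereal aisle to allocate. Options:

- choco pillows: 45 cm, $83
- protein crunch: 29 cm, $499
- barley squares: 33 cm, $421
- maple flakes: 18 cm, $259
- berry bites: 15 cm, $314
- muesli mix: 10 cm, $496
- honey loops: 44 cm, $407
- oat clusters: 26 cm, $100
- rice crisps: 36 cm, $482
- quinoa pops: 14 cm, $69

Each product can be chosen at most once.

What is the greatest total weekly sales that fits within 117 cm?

2050

Best packing: protein crunch + maple flakes + berry bites + muesli mix + rice crisps — 108 cm, 2050 total.
That's the maximum — no swap from here does better than 2050.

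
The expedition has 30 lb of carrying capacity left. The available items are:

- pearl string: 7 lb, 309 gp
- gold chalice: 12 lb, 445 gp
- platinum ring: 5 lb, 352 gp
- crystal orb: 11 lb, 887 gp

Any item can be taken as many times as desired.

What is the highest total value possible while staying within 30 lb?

2126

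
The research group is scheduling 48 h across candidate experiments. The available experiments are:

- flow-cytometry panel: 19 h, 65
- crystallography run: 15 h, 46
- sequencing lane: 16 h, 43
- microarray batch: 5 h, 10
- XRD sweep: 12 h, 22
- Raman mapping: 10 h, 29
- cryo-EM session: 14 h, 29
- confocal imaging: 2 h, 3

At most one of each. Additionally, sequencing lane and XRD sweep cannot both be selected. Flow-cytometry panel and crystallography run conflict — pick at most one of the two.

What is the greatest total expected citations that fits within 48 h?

140

Taking flow-cytometry panel + sequencing lane + Raman mapping + confocal imaging: 47 h used, 140 in expected citations.
An exhaustive check of the 256 subsets confirms 140.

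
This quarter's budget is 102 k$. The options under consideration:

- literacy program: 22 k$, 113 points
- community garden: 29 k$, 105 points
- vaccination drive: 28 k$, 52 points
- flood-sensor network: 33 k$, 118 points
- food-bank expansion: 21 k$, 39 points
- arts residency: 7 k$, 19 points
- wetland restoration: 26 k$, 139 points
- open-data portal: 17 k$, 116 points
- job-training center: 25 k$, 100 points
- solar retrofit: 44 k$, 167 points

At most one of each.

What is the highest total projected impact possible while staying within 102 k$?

Filling by ratio: literacy program + arts residency + wetland restoration + open-data portal + job-training center for 487, with 5 k$ left unused.
Dropping job-training center frees 25 k$; slotting in community garden (29 k$) lifts the total to 492 at 101 k$.
Runner-up literacy program + arts residency + wetland restoration + open-data portal + job-training center tops out at 487.

492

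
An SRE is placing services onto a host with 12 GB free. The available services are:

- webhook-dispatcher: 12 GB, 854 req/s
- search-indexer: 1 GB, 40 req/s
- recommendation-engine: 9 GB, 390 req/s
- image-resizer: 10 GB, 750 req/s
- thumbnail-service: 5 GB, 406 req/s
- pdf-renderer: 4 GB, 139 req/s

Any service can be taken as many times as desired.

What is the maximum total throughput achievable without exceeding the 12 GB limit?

892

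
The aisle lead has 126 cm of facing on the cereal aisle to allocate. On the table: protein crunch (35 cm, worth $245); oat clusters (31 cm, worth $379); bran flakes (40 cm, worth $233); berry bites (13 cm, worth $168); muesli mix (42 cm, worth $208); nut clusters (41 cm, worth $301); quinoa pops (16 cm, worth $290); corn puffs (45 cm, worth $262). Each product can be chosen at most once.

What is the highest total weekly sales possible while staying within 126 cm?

Filling by ratio: oat clusters + berry bites + nut clusters + quinoa pops for 1138, with 25 cm left unused.
Replace berry bites with protein crunch: the trade gains 77 net, giving 1215 at 123 cm.
Next best is protein crunch + oat clusters + bran flakes + quinoa pops at 1147 (122 cm) — short by 68.

1215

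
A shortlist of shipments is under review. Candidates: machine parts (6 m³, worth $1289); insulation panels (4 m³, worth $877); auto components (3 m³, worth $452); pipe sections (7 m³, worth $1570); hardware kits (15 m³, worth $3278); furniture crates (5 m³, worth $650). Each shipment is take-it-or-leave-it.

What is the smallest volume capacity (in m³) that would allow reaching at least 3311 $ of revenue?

16

Minimise m³ subject to total revenue ≥ 3311.
Taking machine parts + auto components + pipe sections gives 3311 (≥ 3311) for 16 m³.
Below 16 m³ the best achievable stays under 3311.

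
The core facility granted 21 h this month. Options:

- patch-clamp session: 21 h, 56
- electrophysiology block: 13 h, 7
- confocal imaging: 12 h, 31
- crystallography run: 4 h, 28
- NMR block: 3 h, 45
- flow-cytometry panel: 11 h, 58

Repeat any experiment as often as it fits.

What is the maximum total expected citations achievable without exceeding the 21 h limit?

315

Ranking by ratio (expected citations/h): NMR block 15.00, crystallography run 7.00, flow-cytometry panel 5.27.
Best packing: 7×NMR block — 21 h, 315 total.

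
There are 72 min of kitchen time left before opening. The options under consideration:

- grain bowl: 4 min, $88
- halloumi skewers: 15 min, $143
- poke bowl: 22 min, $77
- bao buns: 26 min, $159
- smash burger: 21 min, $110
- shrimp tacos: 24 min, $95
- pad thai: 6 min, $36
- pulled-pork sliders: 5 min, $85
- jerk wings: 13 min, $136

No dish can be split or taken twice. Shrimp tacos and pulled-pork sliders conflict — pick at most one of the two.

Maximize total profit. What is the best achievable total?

Grain bowl + halloumi skewers + bao buns + pad thai + pulled-pork sliders + jerk wings uses 69 of the 72 min and totals 647.
Every other selection either busts 72 min or breaks a pairing rule or fails to beat 647.

647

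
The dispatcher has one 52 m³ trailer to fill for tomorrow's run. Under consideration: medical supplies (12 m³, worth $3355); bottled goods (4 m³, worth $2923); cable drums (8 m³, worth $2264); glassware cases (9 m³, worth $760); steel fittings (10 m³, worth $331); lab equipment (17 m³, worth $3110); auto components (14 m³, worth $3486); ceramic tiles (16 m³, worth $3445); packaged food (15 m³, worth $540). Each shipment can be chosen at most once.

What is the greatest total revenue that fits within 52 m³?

13209

Greedy by ratio would take medical supplies + bottled goods + cable drums + glassware cases + auto components: 47 m³ used, total 12788.
Replace cable drums and glassware cases with ceramic tiles: the trade gains 421 net, giving 13209 at 46 m³.
The spare 6 m³ is too small for any remaining shipment, and no exchange beats 13209.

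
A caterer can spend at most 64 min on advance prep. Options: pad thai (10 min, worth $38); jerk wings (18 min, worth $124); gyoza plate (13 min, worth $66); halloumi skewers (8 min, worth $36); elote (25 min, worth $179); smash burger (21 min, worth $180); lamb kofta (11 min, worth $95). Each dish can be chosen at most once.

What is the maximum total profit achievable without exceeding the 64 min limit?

Ranking by ratio (profit/min): lamb kofta 8.64, smash burger 8.57, elote 7.16.
Filling by ratio: elote + smash burger + lamb kofta for 454, with 7 min left unused.
The 11 min tied up in lamb kofta is better spent on jerk wings — total rises to 483 (64 min).
Every other selection either busts 64 min or fails to beat 483.

483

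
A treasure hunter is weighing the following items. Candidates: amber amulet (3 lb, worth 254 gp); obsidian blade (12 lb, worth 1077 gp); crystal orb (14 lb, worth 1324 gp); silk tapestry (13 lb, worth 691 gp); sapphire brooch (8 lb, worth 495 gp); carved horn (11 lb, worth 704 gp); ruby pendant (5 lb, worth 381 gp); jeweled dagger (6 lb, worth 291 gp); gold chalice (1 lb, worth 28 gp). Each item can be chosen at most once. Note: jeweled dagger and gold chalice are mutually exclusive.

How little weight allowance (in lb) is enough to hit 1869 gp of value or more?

Look for the lowest-weight combination reaching 1869.
amber amulet + crystal orb + ruby pendant reaches 1959 using 22 lb.
No combination under 22 lb hits 1869.

22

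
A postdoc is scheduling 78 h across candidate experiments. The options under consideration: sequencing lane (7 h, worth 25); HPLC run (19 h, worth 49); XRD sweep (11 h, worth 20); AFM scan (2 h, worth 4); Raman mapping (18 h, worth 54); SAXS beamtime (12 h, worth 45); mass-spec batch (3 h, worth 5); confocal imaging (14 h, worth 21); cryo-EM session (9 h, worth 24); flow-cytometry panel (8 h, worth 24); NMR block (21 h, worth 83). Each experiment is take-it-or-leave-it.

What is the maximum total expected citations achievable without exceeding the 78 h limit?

Taking the top-ratio experiments first gives sequencing lane + AFM scan + Raman mapping + SAXS beamtime + cryo-EM session + flow-cytometry panel + NMR block for 259 (77 h).
The 2 h tied up in AFM scan is better spent on mass-spec batch — total rises to 260 (78 h).
No other feasible combination exceeds 260.

260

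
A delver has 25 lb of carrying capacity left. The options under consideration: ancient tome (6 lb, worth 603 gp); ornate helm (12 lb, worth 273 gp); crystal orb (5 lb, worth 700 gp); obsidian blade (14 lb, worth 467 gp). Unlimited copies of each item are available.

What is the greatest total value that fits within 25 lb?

3500

The ratio ordering already packs tightly: 5×crystal orb, 25 lb, 3500.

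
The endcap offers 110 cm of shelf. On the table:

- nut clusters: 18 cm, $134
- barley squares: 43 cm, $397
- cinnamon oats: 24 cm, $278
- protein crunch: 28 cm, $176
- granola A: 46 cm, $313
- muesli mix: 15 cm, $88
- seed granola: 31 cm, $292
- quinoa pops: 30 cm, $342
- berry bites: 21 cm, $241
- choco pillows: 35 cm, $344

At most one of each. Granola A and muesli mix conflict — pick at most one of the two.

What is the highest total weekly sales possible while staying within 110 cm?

Best packing: cinnamon oats + quinoa pops + berry bites + choco pillows — 110 cm, 1205 total.
Runner-up cinnamon oats + seed granola + quinoa pops + berry bites tops out at 1153.

1205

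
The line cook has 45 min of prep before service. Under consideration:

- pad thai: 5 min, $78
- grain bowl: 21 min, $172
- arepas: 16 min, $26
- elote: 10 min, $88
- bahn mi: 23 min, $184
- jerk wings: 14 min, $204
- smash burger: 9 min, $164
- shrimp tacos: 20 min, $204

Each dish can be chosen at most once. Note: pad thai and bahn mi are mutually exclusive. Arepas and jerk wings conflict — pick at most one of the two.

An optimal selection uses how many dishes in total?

3

Best achievable profit is 572.
jerk wings + smash burger + shrimp tacos hits 572 at 43 min.
All optima have 3 dishes.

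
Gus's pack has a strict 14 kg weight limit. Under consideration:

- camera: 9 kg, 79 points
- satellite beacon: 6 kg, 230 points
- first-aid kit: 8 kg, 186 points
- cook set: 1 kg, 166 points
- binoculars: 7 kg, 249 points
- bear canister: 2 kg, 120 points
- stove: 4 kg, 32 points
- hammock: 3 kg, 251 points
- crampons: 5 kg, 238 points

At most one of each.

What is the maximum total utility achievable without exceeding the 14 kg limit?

786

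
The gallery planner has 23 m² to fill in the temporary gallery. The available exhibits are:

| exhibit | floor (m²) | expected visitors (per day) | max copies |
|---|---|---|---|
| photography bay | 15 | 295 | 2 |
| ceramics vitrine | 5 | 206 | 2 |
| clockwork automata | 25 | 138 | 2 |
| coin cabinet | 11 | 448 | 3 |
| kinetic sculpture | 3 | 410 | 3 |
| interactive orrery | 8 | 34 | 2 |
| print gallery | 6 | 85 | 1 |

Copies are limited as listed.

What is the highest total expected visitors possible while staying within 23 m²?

1678

Filling by ratio: 2×ceramics vitrine + 3×kinetic sculpture for 1642, with 4 m² left unused.
The 10 m² tied up in 2×ceramics vitrine is better spent on coin cabinet — total rises to 1678 (20 m²).
The spare 3 m² is too small for any remaining exhibit, and no exchange beats 1678.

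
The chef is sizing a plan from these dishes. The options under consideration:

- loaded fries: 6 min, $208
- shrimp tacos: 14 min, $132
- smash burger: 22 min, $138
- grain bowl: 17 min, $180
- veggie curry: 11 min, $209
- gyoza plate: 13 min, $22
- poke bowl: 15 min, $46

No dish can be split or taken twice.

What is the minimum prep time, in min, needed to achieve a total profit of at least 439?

Minimise min subject to total profit ≥ 439.
Taking loaded fries + veggie curry + gyoza plate gives 439 (≥ 439) for 30 min.
No combination under 30 min hits 439.

30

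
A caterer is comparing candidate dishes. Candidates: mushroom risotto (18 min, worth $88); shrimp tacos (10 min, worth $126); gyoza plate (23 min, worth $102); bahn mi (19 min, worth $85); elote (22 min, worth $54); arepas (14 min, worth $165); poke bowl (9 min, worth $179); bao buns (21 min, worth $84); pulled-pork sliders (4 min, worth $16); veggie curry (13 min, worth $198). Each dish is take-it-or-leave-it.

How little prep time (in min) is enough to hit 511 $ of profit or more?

Need the lightest bundle worth ≥ 511.
arepas + poke bowl + veggie curry reaches 542 using 36 min.
Any bundle with less than 36 min falls short of 511.

36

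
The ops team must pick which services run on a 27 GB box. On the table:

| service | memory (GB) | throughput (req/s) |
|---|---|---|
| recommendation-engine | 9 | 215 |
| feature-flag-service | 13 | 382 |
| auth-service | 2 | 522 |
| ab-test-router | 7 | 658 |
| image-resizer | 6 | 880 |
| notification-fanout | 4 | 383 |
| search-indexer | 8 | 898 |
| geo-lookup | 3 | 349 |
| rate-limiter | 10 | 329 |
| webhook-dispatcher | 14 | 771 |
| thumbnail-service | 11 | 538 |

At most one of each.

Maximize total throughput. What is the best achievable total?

3341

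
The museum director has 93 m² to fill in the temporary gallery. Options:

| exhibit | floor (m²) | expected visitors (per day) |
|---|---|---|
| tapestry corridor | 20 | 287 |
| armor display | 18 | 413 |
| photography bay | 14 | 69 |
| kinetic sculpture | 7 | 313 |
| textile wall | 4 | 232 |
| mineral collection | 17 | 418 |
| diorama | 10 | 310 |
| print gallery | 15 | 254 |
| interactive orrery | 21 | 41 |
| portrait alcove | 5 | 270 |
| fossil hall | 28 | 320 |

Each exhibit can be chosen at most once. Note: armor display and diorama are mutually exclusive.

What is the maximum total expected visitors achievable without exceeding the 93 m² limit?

Tapestry corridor + armor display + kinetic sculpture + textile wall + mineral collection + print gallery + portrait alcove uses 86 of the 93 m² and totals 2187.
Runner-up tapestry corridor + photography bay + kinetic sculpture + textile wall + mineral collection + diorama + print gallery + portrait alcove tops out at 2153.

2187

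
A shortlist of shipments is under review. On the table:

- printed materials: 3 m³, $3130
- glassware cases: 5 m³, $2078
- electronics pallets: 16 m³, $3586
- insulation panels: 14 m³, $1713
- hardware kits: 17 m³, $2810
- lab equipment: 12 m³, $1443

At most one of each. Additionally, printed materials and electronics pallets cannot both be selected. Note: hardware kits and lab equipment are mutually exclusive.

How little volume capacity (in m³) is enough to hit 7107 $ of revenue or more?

25

Minimise m³ subject to total revenue ≥ 7107.
printed materials + glassware cases + hardware kits: 8018 revenue at 25 m³.
Any bundle with less than 25 m³ falls short of 7107.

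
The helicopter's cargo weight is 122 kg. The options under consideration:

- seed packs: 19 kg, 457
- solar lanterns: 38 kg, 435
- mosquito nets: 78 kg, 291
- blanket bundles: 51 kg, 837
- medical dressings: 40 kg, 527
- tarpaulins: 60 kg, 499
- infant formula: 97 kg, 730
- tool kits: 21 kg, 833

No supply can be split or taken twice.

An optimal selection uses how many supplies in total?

The maximum people served within 122 kg is 2252.
One optimal bundle: seed packs + solar lanterns + medical dressings + tool kits (118 kg).
All optima have 4 supplies.

4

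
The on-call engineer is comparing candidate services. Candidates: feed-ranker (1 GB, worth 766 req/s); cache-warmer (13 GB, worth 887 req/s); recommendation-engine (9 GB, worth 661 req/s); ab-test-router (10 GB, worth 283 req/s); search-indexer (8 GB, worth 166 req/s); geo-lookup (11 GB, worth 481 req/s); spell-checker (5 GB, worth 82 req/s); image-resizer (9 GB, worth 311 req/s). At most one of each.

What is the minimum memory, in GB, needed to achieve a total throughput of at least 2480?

Look for the lowest-memory combination reaching 2480.
feed-ranker + cache-warmer + recommendation-engine + search-indexer reaches 2480 using 31 GB.
Any bundle with less than 31 GB falls short of 2480.

31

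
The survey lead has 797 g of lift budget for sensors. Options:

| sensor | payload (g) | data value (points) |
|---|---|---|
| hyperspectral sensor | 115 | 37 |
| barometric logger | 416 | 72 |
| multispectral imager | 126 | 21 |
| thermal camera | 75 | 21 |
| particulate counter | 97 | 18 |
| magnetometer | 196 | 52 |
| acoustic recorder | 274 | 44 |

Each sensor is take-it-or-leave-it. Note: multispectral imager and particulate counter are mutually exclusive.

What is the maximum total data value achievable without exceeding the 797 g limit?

Hyperspectral sensor + multispectral imager + thermal camera + magnetometer + acoustic recorder uses 786 of the 797 g and totals 175.

175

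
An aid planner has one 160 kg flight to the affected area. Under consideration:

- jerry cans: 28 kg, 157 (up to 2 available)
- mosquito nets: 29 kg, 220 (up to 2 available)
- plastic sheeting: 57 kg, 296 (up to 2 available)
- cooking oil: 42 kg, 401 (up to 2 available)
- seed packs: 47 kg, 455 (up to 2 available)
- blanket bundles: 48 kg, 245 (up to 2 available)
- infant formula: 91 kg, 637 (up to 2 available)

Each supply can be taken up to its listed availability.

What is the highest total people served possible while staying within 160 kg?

1477

Taking the top-ratio supplies first gives cooking oil + 2×seed packs for 1311 (136 kg).
The 47 kg tied up in seed packs is better spent on mosquito nets + cooking oil — total rises to 1477 (160 kg).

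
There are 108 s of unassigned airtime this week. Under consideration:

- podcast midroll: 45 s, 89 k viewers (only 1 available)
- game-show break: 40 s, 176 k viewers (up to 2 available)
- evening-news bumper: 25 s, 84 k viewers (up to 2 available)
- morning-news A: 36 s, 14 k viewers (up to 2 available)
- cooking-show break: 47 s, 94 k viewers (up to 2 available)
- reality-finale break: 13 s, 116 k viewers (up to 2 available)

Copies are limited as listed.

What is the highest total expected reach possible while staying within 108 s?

By expected reach per s: reality-finale break 8.92, game-show break 4.40, evening-news bumper 3.36 lead.
The ratio ordering already packs tightly: 2×game-show break + 2×reality-finale break, 106 s, 584.
No other feasible combination exceeds 584.

584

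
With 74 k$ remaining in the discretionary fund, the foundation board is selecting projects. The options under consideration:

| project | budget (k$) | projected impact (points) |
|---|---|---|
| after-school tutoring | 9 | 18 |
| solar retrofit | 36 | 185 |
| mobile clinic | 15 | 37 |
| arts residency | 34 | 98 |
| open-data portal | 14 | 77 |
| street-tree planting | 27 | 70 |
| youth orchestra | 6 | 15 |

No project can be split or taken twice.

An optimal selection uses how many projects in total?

4

Best achievable projected impact is 317.
One optimal bundle: after-school tutoring + solar retrofit + mobile clinic + open-data portal (74 k$).
All optima have 4 projects.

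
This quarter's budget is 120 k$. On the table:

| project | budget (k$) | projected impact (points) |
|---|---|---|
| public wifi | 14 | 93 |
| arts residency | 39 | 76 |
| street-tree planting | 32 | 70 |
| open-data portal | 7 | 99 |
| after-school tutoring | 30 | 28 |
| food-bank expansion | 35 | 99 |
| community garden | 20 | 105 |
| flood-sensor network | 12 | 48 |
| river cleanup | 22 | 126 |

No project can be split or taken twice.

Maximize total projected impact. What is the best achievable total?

Public wifi + open-data portal + food-bank expansion + community garden + flood-sensor network + river cleanup uses 110 of the 120 k$ and totals 570.
The closest alternative, public wifi + arts residency + open-data portal + community garden + flood-sensor network + river cleanup, reaches only 547.

570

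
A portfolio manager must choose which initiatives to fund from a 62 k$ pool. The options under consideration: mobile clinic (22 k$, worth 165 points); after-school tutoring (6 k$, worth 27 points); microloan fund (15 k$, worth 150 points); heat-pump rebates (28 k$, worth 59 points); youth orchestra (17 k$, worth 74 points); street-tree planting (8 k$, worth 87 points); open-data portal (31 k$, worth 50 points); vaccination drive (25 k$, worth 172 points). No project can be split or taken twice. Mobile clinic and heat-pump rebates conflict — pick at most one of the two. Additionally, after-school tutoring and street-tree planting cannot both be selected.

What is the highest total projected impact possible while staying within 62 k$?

Taking mobile clinic + microloan fund + vaccination drive: 62 k$ used, 487 in projected impact.

487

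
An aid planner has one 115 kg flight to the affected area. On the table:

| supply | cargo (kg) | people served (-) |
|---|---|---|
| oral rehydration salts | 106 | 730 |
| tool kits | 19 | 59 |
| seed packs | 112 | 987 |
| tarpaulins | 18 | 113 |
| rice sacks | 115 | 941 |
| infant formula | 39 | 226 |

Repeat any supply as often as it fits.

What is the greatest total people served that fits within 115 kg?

987

Density check — seed packs 8.81, rice sacks 8.18, oral rehydration salts 6.89 are the best per kg.
Taking seed packs: 112 kg used, 987 in people served.
That's the maximum — no swap from here does better than 987.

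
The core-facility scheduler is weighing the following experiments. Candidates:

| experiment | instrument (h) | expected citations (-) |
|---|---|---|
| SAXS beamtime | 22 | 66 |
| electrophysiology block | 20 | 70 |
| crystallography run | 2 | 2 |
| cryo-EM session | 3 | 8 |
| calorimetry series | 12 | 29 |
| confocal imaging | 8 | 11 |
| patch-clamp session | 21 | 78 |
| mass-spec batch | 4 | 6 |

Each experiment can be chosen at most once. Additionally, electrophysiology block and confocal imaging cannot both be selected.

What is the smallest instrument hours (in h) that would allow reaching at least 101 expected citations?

Need the lightest bundle worth ≥ 101.
calorimetry series + patch-clamp session reaches 107 using 33 h.
Any bundle with less than 33 h falls short of 101.

33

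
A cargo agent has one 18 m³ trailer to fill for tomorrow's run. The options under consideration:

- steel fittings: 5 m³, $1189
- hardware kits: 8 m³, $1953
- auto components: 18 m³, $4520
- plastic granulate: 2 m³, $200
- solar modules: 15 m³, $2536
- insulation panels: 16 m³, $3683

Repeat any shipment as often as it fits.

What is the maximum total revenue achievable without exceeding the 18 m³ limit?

The ratio ordering already packs tightly: auto components, 18 m³, 4520.

4520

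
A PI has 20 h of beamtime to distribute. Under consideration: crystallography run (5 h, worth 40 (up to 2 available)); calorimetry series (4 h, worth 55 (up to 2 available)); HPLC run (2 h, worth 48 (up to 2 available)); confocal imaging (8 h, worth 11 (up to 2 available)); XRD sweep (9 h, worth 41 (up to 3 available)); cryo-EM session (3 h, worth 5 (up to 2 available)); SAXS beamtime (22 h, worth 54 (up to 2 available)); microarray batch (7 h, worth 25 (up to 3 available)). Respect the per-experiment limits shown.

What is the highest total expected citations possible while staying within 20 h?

251

Ranking by ratio (expected citations/h): HPLC run 24.00, calorimetry series 13.75, crystallography run 8.00, XRD sweep 4.56.
The ratio ordering already packs tightly: crystallography run + 2×calorimetry series + 2×HPLC run + cryo-EM session, 20 h, 251.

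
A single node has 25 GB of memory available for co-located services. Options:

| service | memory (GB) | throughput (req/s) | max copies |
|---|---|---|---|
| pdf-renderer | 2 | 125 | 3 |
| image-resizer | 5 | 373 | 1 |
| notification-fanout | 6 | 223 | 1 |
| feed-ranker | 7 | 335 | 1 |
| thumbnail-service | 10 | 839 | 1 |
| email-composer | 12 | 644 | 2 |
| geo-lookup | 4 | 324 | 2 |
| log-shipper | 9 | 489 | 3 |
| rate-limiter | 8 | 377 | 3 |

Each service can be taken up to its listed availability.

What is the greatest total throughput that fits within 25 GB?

Ranking by ratio (throughput/GB): thumbnail-service 83.90, geo-lookup 81.00, image-resizer 74.60, pdf-renderer 62.50.
Pdf-renderer + image-resizer + thumbnail-service + 2×geo-lookup uses 25 of the 25 GB and totals 1985.
No other feasible combination exceeds 1985.

1985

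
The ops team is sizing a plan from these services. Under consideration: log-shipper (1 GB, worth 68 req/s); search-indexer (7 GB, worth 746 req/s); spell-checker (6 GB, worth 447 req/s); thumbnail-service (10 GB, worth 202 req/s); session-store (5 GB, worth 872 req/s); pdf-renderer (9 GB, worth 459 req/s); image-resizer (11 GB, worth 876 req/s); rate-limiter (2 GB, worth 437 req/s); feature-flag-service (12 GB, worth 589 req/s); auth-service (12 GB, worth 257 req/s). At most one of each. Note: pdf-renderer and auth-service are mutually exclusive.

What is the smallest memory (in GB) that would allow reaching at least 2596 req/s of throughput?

24

Look for the lowest-memory combination reaching 2596.
Taking spell-checker + session-store + image-resizer + rate-limiter gives 2632 (≥ 2596) for 24 GB.
Any bundle with less than 24 GB falls short of 2596.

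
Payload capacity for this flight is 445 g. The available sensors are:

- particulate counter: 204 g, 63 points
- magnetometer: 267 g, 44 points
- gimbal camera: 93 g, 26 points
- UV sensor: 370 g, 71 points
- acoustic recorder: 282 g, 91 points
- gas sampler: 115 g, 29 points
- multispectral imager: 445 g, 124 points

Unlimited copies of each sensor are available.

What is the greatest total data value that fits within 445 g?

126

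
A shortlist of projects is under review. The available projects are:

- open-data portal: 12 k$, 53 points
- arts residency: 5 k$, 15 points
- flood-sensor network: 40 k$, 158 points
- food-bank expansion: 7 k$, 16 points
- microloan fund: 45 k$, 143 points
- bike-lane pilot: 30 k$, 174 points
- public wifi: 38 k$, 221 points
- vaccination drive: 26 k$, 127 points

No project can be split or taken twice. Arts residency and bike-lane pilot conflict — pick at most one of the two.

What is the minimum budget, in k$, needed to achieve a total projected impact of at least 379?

68

Look for the lowest-budget combination reaching 379.
bike-lane pilot + public wifi: 395 projected impact at 68 k$.
Below 68 k$ the best achievable stays under 379.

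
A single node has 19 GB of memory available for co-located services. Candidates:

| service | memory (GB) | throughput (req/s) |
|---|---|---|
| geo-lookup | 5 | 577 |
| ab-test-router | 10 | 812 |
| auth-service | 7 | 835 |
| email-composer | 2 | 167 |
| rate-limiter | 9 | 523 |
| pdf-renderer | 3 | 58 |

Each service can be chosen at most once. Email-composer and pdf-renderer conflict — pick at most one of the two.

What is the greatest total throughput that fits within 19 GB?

Ranking by ratio (throughput/GB): auth-service 119.29, geo-lookup 115.40, email-composer 83.50, ab-test-router 81.20.
Taking ab-test-router + auth-service + email-composer: 19 GB used, 1814 in throughput.

1814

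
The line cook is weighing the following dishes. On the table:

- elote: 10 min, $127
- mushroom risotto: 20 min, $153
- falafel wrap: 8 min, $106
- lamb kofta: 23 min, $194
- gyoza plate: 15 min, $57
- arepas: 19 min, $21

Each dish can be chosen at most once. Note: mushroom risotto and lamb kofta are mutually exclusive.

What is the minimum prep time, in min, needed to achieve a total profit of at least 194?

18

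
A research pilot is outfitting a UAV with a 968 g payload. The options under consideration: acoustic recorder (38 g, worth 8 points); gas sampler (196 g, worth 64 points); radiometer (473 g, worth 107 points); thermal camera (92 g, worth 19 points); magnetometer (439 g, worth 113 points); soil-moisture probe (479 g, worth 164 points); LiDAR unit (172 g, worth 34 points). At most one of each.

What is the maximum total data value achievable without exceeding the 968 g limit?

Ranking by ratio (data value/g): soil-moisture probe 0.34, gas sampler 0.33, magnetometer 0.26, radiometer 0.23.
Taking the top-ratio sensors first gives acoustic recorder + gas sampler + thermal camera + soil-moisture probe for 255 (805 g).
The 288 g tied up in gas sampler and thermal camera is better spent on magnetometer — total rises to 285 (956 g).

285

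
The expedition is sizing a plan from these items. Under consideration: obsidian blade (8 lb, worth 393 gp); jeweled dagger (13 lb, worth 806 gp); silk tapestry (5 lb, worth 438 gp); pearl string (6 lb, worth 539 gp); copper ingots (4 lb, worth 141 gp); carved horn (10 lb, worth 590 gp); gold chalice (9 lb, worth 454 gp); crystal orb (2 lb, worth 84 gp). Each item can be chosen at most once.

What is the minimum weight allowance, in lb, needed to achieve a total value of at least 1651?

23

Minimise lb subject to total value ≥ 1651.
silk tapestry + pearl string + carved horn + crystal orb reaches 1651 using 23 lb.
Any bundle with less than 23 lb falls short of 1651.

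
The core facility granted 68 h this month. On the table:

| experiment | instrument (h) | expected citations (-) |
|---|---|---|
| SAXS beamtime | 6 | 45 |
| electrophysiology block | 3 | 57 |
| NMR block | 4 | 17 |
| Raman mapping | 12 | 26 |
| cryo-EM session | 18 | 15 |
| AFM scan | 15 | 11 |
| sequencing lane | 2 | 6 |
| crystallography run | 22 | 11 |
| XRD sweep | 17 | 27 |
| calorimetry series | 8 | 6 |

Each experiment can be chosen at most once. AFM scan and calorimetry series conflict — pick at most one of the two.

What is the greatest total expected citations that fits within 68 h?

Best packing: SAXS beamtime + electrophysiology block + NMR block + Raman mapping + cryo-EM session + sequencing lane + XRD sweep — 62 h, 193 total.

193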